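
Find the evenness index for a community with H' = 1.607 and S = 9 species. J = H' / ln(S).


ln(9) = 2.19722
J = H' / ln(S) = 1.607 / 2.19722 = 0.731379 ≈ 0.7314

0.7314


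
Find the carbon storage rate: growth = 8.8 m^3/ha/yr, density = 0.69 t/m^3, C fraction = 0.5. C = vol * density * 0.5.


C = 8.8 * 0.69 * 0.5 = 3.036 ≈ 3.04 t C/ha/yr

3.04 t C/ha/yr


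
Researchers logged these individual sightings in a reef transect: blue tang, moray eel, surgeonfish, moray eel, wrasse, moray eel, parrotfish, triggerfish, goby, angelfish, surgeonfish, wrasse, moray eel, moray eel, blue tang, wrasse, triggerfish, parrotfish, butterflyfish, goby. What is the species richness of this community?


Total individuals logged = 20
Distinct species (count of individuals): blue tang (2), moray eel (5), surgeonfish (2), wrasse (3), parrotfish (2), triggerfish (2), goby (2), angelfish (1), butterflyfish (1)
Species richness = number of distinct species = 9

9


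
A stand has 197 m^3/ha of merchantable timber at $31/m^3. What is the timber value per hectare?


Value = 197 * 31 = $6107/ha

$6107/ha


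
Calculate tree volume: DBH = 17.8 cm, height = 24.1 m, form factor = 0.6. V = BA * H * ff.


(D/200)^2 = (17.8/200)^2 = 0.089^2 = 0.007921
BA = 3.141593 * 0.007921 = 0.0248846 m^2
V = 0.0248846 * 24.1 * 0.6 = 0.359831 ≈ 0.360 m^3

0.360 m^3


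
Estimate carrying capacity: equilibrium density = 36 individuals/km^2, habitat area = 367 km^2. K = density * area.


K = 36 * 367 = 13212 individuals

13212 individuals


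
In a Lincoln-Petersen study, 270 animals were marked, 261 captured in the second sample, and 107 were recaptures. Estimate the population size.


N = M * C / R = 270 * 261 / 107 = 70470 / 107 = 658.60 ≈ 659

659 individuals


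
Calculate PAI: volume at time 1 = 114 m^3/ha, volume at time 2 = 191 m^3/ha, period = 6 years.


PAI = (V2 - V1) / period = (191 - 114) / 6 = 77 / 6 = 12.8333 ≈ 12.83 m^3/ha/yr

12.83 m^3/ha/yr


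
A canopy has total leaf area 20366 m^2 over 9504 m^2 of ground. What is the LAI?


LAI = 20366 / 9504 = 2.1429 ≈ 2.14

2.14


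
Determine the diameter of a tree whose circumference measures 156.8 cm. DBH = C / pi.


DBH = C / pi = 156.8 / 3.141593 = 49.9110 ≈ 49.91 cm

49.91 cm


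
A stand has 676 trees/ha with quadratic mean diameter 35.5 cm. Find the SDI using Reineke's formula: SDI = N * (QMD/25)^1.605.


QMD/25 = 35.5/25 = 1.42
(1.42)^1.605 = exp(1.605 * ln(1.42)) = exp(1.605 * 0.350657) = exp(0.562804) = 1.75559
SDI = 676 * 1.75559 = 1186.78 ≈ 1187

1187


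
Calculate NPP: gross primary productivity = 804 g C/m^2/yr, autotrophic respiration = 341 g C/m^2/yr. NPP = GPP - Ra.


NPP = GPP - Ra = 804 - 341 = 463 g C/m^2/yr

463 g C/m^2/yr


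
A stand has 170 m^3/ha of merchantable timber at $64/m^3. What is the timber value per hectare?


Value = 170 * 64 = $10880/ha

$10880/ha


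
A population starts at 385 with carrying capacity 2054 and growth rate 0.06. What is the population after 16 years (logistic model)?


(K - N0)/N0 = (2054 - 385)/385 = 1669/385 = 4.33506
r*t = 0.06 * 16 = 0.96; exp(-0.96) = 0.382893
4.33506 * 0.382893 = 1.65986
1 + 1.65986 = 2.65986
N = 2054 / 2.65986 = 772.221 ≈ 772

772


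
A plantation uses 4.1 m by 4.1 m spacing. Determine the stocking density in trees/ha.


N = 10000 / 4.1^2 = 10000 / 16.81 = 594.884 ≈ 595 trees/ha

595 trees/ha


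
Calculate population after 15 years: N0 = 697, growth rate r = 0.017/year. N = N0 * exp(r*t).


r*t = 0.017 * 15 = 0.255
exp(0.255) = 1.29046
N = 697 * 1.29046 = 899.451 ≈ 899

899


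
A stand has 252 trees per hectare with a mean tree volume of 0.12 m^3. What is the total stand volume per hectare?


V_stand = 252 * 0.12 = 30.24 ≈ 30.2 m^3/ha

30.2 m^3/ha


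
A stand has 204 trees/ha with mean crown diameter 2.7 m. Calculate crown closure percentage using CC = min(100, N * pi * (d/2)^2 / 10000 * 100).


(d/2)^2 = (2.7/2)^2 = 1.35^2 = 1.8225
Crown area = 3.141593 * 1.8225 = 5.72555 m^2
N * area / 10000 * 100 = 204 * 5.72555 / 10000 * 100 = 11.6801
CC = min(100, 11.6801) = 11.6801 ≈ 11.7%

11.7%


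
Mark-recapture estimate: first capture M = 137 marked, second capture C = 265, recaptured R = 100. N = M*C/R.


N = M * C / R = 137 * 265 / 100 = 36305 / 100 = 363.05 ≈ 363

363 individuals


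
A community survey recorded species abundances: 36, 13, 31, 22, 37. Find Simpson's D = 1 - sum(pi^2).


Total N = 36 + 13 + 31 + 22 + 37 = 139
Per-species terms:
  p = 36/139 = 0.258993; p^2 = 0.258993^2 = 0.067077
  p = 13/139 = 0.093525; p^2 = 0.093525^2 = 0.008747
  p = 31/139 = 0.223022; p^2 = 0.223022^2 = 0.049739
  p = 22/139 = 0.158273; p^2 = 0.158273^2 = 0.025050
  p = 37/139 = 0.266187; p^2 = 0.266187^2 = 0.070856
sum(p^2) = 0.067077 + 0.008747 + 0.049739 + 0.025050 + 0.070856 = 0.221469
D = 1 - 0.221469 = 0.778531 ≈ 0.7785

0.7785


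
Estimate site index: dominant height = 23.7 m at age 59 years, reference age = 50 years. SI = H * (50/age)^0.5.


50/59 = 0.847458
(0.847458)^0.5 = 0.920575
SI = 23.7 * 0.920575 = 21.8176 ≈ 21.8 m

21.8 m


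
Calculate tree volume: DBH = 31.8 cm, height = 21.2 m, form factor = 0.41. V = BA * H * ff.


(D/200)^2 = (31.8/200)^2 = 0.159^2 = 0.025281
BA = 3.141593 * 0.025281 = 0.0794226 m^2
V = 0.0794226 * 21.2 * 0.41 = 0.690341 ≈ 0.690 m^3

0.690 m^3


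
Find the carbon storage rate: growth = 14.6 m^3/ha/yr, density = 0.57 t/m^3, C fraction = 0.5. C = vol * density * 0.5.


C = 14.6 * 0.57 * 0.5 = 4.161 ≈ 4.16 t C/ha/yr

4.16 t C/ha/yr


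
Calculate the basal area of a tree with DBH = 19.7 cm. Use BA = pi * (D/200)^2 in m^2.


D/200 = 19.7/200 = 0.0985 m
(D/200)^2 = 0.0985^2 = 0.00970225
BA = 3.141593 * 0.00970225 = 0.0304805 ≈ 0.0305 m^2

0.0305 m^2


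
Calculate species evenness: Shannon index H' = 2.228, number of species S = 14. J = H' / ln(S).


ln(14) = 2.63906
J = H' / ln(S) = 2.228 / 2.63906 = 0.844240 ≈ 0.8442

0.8442


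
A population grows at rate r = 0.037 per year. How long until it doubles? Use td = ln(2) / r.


td = ln(2) / 0.037 = 0.693147 / 0.037 = 18.7337 ≈ 18.7 years

18.7 years


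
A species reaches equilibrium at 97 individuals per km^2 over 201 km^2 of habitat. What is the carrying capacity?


K = 97 * 201 = 19497 individuals

19497 individuals


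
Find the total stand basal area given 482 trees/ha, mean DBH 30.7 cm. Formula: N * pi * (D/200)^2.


(D/200)^2 = (30.7/200)^2 = 0.1535^2 = 0.02356225
Individual BA = 3.141593 * 0.02356225 = 0.0740230 m^2
Stand BA = 482 * 0.0740230 = 35.6791 ≈ 35.68 m^2/ha

35.68 m^2/ha


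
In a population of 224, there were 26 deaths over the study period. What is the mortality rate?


Mortality rate = 26 / 224 = 0.116071 ≈ 0.1161

0.1161


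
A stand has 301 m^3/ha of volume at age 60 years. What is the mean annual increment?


MAI = 301 / 60 = 5.0167 ≈ 5.02 m^3/ha/yr

5.02 m^3/ha/yr


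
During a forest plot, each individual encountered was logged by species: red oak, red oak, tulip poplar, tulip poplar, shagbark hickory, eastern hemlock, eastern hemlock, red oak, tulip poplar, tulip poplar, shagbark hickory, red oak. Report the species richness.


Total individuals logged = 12
Distinct species (count of individuals): red oak (4), tulip poplar (4), shagbark hickory (2), eastern hemlock (2)
Species richness = number of distinct species = 4

4


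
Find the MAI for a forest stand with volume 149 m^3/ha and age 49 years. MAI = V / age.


MAI = 149 / 49 = 3.0408 ≈ 3.04 m^3/ha/yr

3.04 m^3/ha/yr


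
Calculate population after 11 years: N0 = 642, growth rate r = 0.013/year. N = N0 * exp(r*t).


r*t = 0.013 * 11 = 0.143
exp(0.143) = 1.15373
N = 642 * 1.15373 = 740.695 ≈ 741

741


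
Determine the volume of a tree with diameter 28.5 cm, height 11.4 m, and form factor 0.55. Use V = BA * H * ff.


(D/200)^2 = (28.5/200)^2 = 0.1425^2 = 0.02030625
BA = 3.141593 * 0.02030625 = 0.0637940 m^2
V = 0.0637940 * 11.4 * 0.55 = 0.399988 ≈ 0.400 m^3

0.400 m^3


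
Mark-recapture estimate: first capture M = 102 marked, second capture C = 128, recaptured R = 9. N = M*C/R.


N = M * C / R = 102 * 128 / 9 = 13056 / 9 = 1450.67 ≈ 1451

1451 individuals


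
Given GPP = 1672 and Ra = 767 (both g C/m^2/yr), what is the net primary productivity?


NPP = GPP - Ra = 1672 - 767 = 905 g C/m^2/yr

905 g C/m^2/yr


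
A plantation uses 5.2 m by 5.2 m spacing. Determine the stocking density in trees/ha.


N = 10000 / 5.2^2 = 10000 / 27.04 = 369.822 ≈ 370 trees/ha

370 trees/ha


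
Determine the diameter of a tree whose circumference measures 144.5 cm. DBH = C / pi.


DBH = C / pi = 144.5 / 3.141593 = 45.9958 ≈ 46.00 cm

46.00 cm


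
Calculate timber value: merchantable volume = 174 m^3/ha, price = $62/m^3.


Value = 174 * 62 = $10788/ha

$10788/ha


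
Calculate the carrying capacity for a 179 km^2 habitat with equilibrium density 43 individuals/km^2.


K = 43 * 179 = 7697 individuals

7697 individuals


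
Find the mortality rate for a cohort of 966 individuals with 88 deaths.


Mortality rate = 88 / 966 = 0.091097 ≈ 0.0911

0.0911


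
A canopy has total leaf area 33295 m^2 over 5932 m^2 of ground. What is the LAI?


LAI = 33295 / 5932 = 5.6128 ≈ 5.61

5.61


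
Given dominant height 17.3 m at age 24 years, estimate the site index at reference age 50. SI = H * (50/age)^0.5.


50/24 = 2.08333
(2.08333)^0.5 = 1.44337
SI = 17.3 * 1.44337 = 24.9703 ≈ 25.0 m

25.0 m


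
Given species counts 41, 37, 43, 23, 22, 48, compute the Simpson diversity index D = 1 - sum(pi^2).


Total N = 41 + 37 + 43 + 23 + 22 + 48 = 214
Per-species terms:
  p = 41/214 = 0.191589; p^2 = 0.191589^2 = 0.036706
  p = 37/214 = 0.172897; p^2 = 0.172897^2 = 0.029893
  p = 43/214 = 0.200935; p^2 = 0.200935^2 = 0.040375
  p = 23/214 = 0.107477; p^2 = 0.107477^2 = 0.011551
  p = 22/214 = 0.102804; p^2 = 0.102804^2 = 0.010569
  p = 48/214 = 0.224299; p^2 = 0.224299^2 = 0.050310
sum(p^2) = 0.036706 + 0.029893 + 0.040375 + 0.011551 + 0.010569 + 0.050310 = 0.179404
D = 1 - 0.179404 = 0.820596 ≈ 0.8206

0.8206


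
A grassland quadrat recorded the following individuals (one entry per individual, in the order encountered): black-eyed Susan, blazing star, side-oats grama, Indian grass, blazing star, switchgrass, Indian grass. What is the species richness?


Total individuals logged = 7
Distinct species (count of individuals): black-eyed Susan (1), blazing star (2), side-oats grama (1), Indian grass (2), switchgrass (1)
Species richness = number of distinct species = 5

5


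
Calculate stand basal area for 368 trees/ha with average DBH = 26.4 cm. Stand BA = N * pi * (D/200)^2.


(D/200)^2 = (26.4/200)^2 = 0.132^2 = 0.017424
Individual BA = 3.141593 * 0.017424 = 0.0547391 m^2
Stand BA = 368 * 0.0547391 = 20.1440 ≈ 20.14 m^2/ha

20.14 m^2/ha


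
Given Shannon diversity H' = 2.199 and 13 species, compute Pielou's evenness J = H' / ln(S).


ln(13) = 2.56495
J = H' / ln(S) = 2.199 / 2.56495 = 0.857327 ≈ 0.8573

0.8573


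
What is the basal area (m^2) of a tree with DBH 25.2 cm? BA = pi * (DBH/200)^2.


D/200 = 25.2/200 = 0.126 m
(D/200)^2 = 0.126^2 = 0.015876
BA = 3.141593 * 0.015876 = 0.0498759 ≈ 0.0499 m^2

0.0499 m^2


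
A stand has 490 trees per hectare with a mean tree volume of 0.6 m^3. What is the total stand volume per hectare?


V_stand = 490 * 0.6 = 294.0 m^3/ha

294.0 m^3/ha


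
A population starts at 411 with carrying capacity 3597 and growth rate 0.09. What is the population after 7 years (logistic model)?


(K - N0)/N0 = (3597 - 411)/411 = 3186/411 = 7.75182
r*t = 0.09 * 7 = 0.63; exp(-0.63) = 0.532592
7.75182 * 0.532592 = 4.12856
1 + 4.12856 = 5.12856
N = 3597 / 5.12856 = 701.366 ≈ 701

701


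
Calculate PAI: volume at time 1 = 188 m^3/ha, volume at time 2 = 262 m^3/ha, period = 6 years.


PAI = (V2 - V1) / period = (262 - 188) / 6 = 74 / 6 = 12.3333 ≈ 12.33 m^3/ha/yr

12.33 m^3/ha/yr


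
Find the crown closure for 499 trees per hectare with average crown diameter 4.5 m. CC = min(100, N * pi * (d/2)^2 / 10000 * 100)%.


(d/2)^2 = (4.5/2)^2 = 2.25^2 = 5.0625
Crown area = 3.141593 * 5.0625 = 15.9043 m^2
N * area / 10000 * 100 = 499 * 15.9043 / 10000 * 100 = 79.3625
CC = min(100, 79.3625) = 79.3625 ≈ 79.4%

79.4%


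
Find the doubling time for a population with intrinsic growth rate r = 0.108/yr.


td = ln(2) / 0.108 = 0.693147 / 0.108 = 6.41803 ≈ 6.4 years

6.4 years


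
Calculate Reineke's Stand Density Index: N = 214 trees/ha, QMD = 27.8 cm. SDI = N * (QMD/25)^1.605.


QMD/25 = 27.8/25 = 1.112
(1.112)^1.605 = exp(1.605 * ln(1.112)) = exp(1.605 * 0.106160) = exp(0.170387) = 1.18576
SDI = 214 * 1.18576 = 253.753 ≈ 254

254


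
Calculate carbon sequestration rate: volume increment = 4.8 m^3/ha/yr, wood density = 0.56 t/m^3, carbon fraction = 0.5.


C = 4.8 * 0.56 * 0.5 = 1.344 ≈ 1.34 t C/ha/yr

1.34 t C/ha/yr


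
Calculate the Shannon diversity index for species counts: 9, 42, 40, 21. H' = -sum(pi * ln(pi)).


Total N = 9 + 42 + 40 + 21 = 112
Per-species terms:
  p = 9/112 = 0.080357; ln(p) = -2.521276; p*ln(p) = 0.080357 * (-2.521276) = -0.202602
  p = 42/112 = 0.375000; ln(p) = -0.980829; p*ln(p) = 0.375000 * (-0.980829) = -0.367811
  p = 40/112 = 0.357143; ln(p) = -1.029619; p*ln(p) = 0.357143 * (-1.029619) = -0.367721
  p = 21/112 = 0.187500; ln(p) = -1.673976; p*ln(p) = 0.187500 * (-1.673976) = -0.313871
sum(p*ln(p)) = (-0.202602) + (-0.367811) + (-0.367721) + (-0.313871) = -1.252005
H' = -(-1.252005) = 1.252005 ≈ 1.2520

1.2520


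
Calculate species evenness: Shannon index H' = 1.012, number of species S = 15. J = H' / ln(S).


ln(15) = 2.70805
J = H' / ln(S) = 1.012 / 2.70805 = 0.373701 ≈ 0.3737

0.3737


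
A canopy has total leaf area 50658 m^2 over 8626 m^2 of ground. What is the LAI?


LAI = 50658 / 8626 = 5.8727 ≈ 5.87

5.87


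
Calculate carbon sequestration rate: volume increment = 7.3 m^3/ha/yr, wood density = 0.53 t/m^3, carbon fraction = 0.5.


C = 7.3 * 0.53 * 0.5 = 1.9345 ≈ 1.93 t C/ha/yr

1.93 t C/ha/yr


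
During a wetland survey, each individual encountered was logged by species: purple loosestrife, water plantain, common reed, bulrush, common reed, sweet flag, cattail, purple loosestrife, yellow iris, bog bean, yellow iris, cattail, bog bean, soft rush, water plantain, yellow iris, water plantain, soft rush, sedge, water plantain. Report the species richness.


Total individuals logged = 20
Distinct species (count of individuals): purple loosestrife (2), water plantain (4), common reed (2), bulrush (1), sweet flag (1), cattail (2), yellow iris (3), bog bean (2), soft rush (2), sedge (1)
Species richness = number of distinct species = 10

10


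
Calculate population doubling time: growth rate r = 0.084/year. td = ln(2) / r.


td = ln(2) / 0.084 = 0.693147 / 0.084 = 8.25175 ≈ 8.3 years

8.3 years


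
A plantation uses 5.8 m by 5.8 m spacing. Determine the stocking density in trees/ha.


N = 10000 / 5.8^2 = 10000 / 33.64 = 297.265 ≈ 297 trees/ha

297 trees/ha


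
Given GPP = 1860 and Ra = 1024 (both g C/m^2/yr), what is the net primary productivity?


NPP = GPP - Ra = 1860 - 1024 = 836 g C/m^2/yr

836 g C/m^2/yr


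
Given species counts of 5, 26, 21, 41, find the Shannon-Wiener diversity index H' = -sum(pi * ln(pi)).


Total N = 5 + 26 + 21 + 41 = 93
Per-species terms:
  p = 5/93 = 0.053763; ln(p) = -2.923170; p*ln(p) = 0.053763 * (-2.923170) = -0.157158
  p = 26/93 = 0.279570; ln(p) = -1.274503; p*ln(p) = 0.279570 * (-1.274503) = -0.356313
  p = 21/93 = 0.225806; ln(p) = -1.488079; p*ln(p) = 0.225806 * (-1.488079) = -0.336017
  p = 41/93 = 0.440860; ln(p) = -0.819028; p*ln(p) = 0.440860 * (-0.819028) = -0.361077
sum(p*ln(p)) = (-0.157158) + (-0.356313) + (-0.336017) + (-0.361077) = -1.210565
H' = -(-1.210565) = 1.210565 ≈ 1.2106

1.2106


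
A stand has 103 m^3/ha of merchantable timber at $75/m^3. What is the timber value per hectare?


Value = 103 * 75 = $7725/ha

$7725/ha


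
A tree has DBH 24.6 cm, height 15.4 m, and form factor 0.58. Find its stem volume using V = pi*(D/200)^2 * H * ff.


(D/200)^2 = (24.6/200)^2 = 0.123^2 = 0.015129
BA = 3.141593 * 0.015129 = 0.0475292 m^2
V = 0.0475292 * 15.4 * 0.58 = 0.424531 ≈ 0.425 m^3

0.425 m^3


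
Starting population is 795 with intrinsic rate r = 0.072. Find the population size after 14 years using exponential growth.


r*t = 0.072 * 14 = 1.008
exp(1.008) = 2.74012
N = 795 * 2.74012 = 2178.40 ≈ 2178

2178


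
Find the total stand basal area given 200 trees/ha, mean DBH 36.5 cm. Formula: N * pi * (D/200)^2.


(D/200)^2 = (36.5/200)^2 = 0.1825^2 = 0.03330625
Individual BA = 3.141593 * 0.03330625 = 0.104635 m^2
Stand BA = 200 * 0.104635 = 20.9270 ≈ 20.93 m^2/ha

20.93 m^2/ha


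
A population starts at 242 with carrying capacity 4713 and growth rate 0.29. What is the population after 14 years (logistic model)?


(K - N0)/N0 = (4713 - 242)/242 = 4471/242 = 18.4752
r*t = 0.29 * 14 = 4.06; exp(-4.06) = 0.0172490
18.4752 * 0.0172490 = 0.318679
1 + 0.318679 = 1.31868
N = 4713 / 1.31868 = 3574.03 ≈ 3574

3574


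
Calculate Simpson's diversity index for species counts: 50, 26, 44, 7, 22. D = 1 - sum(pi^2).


Total N = 50 + 26 + 44 + 7 + 22 = 149
Per-species terms:
  p = 50/149 = 0.335570; p^2 = 0.335570^2 = 0.112607
  p = 26/149 = 0.174497; p^2 = 0.174497^2 = 0.030449
  p = 44/149 = 0.295302; p^2 = 0.295302^2 = 0.087203
  p = 7/149 = 0.046980; p^2 = 0.046980^2 = 0.002207
  p = 22/149 = 0.147651; p^2 = 0.147651^2 = 0.021801
sum(p^2) = 0.112607 + 0.030449 + 0.087203 + 0.002207 + 0.021801 = 0.254267
D = 1 - 0.254267 = 0.745733 ≈ 0.7457

0.7457


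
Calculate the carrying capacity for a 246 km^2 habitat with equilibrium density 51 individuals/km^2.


K = 51 * 246 = 12546 individuals

12546 individuals


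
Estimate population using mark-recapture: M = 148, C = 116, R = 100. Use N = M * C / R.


N = M * C / R = 148 * 116 / 100 = 17168 / 100 = 171.68 ≈ 172

172 individuals


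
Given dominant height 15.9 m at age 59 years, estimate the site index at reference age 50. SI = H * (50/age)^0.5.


50/59 = 0.847458
(0.847458)^0.5 = 0.920575
SI = 15.9 * 0.920575 = 14.6371 ≈ 14.6 m

14.6 m


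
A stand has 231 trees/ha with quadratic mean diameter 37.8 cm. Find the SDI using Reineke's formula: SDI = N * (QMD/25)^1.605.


QMD/25 = 37.8/25 = 1.512
(1.512)^1.605 = exp(1.605 * ln(1.512)) = exp(1.605 * 0.413433) = exp(0.663560) = 1.94169
SDI = 231 * 1.94169 = 448.530 ≈ 449

449


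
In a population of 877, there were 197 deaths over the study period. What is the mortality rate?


Mortality rate = 197 / 877 = 0.224629 ≈ 0.2246

0.2246


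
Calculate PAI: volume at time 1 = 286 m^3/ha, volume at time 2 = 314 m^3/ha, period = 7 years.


PAI = (V2 - V1) / period = (314 - 286) / 7 = 28 / 7 = 4.00 m^3/ha/yr

4.00 m^3/ha/yr


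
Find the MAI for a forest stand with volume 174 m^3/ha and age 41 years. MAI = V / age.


MAI = 174 / 41 = 4.2439 ≈ 4.24 m^3/ha/yr

4.24 m^3/ha/yr


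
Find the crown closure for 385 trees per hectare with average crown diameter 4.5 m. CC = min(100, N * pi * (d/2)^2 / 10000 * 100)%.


(d/2)^2 = (4.5/2)^2 = 2.25^2 = 5.0625
Crown area = 3.141593 * 5.0625 = 15.9043 m^2
N * area / 10000 * 100 = 385 * 15.9043 / 10000 * 100 = 61.2316
CC = min(100, 61.2316) = 61.2316 ≈ 61.2%

61.2%


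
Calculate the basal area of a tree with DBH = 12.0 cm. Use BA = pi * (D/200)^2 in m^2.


D/200 = 12.0/200 = 0.06 m
(D/200)^2 = 0.06^2 = 0.0036
BA = 3.141593 * 0.0036 = 0.0113097 ≈ 0.0113 m^2

0.0113 m^2


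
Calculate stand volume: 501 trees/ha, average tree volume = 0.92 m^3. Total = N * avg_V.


V_stand = 501 * 0.92 = 460.92 ≈ 460.9 m^3/ha

460.9 m^3/ha


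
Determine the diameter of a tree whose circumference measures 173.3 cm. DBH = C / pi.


DBH = C / pi = 173.3 / 3.141593 = 55.1631 ≈ 55.16 cm

55.16 cm


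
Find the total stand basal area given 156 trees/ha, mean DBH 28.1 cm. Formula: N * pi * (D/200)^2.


(D/200)^2 = (28.1/200)^2 = 0.1405^2 = 0.01974025
Individual BA = 3.141593 * 0.01974025 = 0.0620158 m^2
Stand BA = 156 * 0.0620158 = 9.67446 ≈ 9.67 m^2/ha

9.67 m^2/ha


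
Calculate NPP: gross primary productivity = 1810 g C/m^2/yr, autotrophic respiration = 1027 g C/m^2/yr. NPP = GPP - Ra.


NPP = GPP - Ra = 1810 - 1027 = 783 g C/m^2/yr

783 g C/m^2/yr


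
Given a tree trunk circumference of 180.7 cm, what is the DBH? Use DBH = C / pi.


DBH = C / pi = 180.7 / 3.141593 = 57.5186 ≈ 57.52 cm

57.52 cm


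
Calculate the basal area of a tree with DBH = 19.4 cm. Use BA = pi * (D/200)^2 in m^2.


D/200 = 19.4/200 = 0.097 m
(D/200)^2 = 0.097^2 = 0.009409
BA = 3.141593 * 0.009409 = 0.0295592 ≈ 0.0296 m^2

0.0296 m^2


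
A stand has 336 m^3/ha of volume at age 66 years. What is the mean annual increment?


MAI = 336 / 66 = 5.0909 ≈ 5.09 m^3/ha/yr

5.09 m^3/ha/yr


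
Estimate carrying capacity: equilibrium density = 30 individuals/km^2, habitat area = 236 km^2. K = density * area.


K = 30 * 236 = 7080 individuals

7080 individuals


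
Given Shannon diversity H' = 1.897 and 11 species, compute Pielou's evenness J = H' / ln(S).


ln(11) = 2.39790
J = H' / ln(S) = 1.897 / 2.39790 = 0.791109 ≈ 0.7911

0.7911


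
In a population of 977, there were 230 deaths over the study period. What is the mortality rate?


Mortality rate = 230 / 977 = 0.235415 ≈ 0.2354

0.2354


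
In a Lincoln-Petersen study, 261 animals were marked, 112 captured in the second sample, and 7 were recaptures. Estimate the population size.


N = M * C / R = 261 * 112 / 7 = 29232 / 7 = 4176

4176 individuals


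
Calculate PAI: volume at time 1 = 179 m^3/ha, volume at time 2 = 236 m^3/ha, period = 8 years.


PAI = (V2 - V1) / period = (236 - 179) / 8 = 57 / 8 = 7.1250 ≈ 7.13 m^3/ha/yr

7.13 m^3/ha/yr


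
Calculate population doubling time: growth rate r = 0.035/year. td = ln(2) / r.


td = ln(2) / 0.035 = 0.693147 / 0.035 = 19.8042 ≈ 19.8 years

19.8 years


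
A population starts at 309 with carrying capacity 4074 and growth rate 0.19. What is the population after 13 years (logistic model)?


(K - N0)/N0 = (4074 - 309)/309 = 3765/309 = 12.1845
r*t = 0.19 * 13 = 2.47; exp(-2.47) = 0.0845849
12.1845 * 0.0845849 = 1.03062
1 + 1.03062 = 2.03062
N = 4074 / 2.03062 = 2006.28 ≈ 2006

2006


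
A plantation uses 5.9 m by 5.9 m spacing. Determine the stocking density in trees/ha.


N = 10000 / 5.9^2 = 10000 / 34.81 = 287.274 ≈ 287 trees/ha

287 trees/ha


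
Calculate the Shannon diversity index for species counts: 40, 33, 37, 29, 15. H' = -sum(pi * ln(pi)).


Total N = 40 + 33 + 37 + 29 + 15 = 154
Per-species terms:
  p = 40/154 = 0.259740; ln(p) = -1.348074; p*ln(p) = 0.259740 * (-1.348074) = -0.350149
  p = 33/154 = 0.214286; ln(p) = -1.540444; p*ln(p) = 0.214286 * (-1.540444) = -0.330096
  p = 37/154 = 0.240260; ln(p) = -1.426034; p*ln(p) = 0.240260 * (-1.426034) = -0.342619
  p = 29/154 = 0.188312; ln(p) = -1.669655; p*ln(p) = 0.188312 * (-1.669655) = -0.314416
  p = 15/154 = 0.097403; ln(p) = -2.328898; p*ln(p) = 0.097403 * (-2.328898) = -0.226842
sum(p*ln(p)) = (-0.350149) + (-0.330096) + (-0.342619) + (-0.314416) + (-0.226842) = -1.564122
H' = -(-1.564122) = 1.564122 ≈ 1.5641

1.5641


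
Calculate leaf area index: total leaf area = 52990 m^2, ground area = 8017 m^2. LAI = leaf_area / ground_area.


LAI = 52990 / 8017 = 6.6097 ≈ 6.61

6.61


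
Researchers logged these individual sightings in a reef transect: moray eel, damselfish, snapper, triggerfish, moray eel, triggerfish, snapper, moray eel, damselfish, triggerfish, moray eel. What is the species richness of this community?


Total individuals logged = 11
Distinct species (count of individuals): moray eel (4), damselfish (2), snapper (2), triggerfish (3)
Species richness = number of distinct species = 4

4


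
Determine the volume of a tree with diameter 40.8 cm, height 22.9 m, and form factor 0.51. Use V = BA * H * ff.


(D/200)^2 = (40.8/200)^2 = 0.204^2 = 0.041616
BA = 3.141593 * 0.041616 = 0.130741 m^2
V = 0.130741 * 22.9 * 0.51 = 1.52692 ≈ 1.527 m^3

1.527 m^3


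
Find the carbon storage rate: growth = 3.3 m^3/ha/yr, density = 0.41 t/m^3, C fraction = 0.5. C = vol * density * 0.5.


C = 3.3 * 0.41 * 0.5 = 0.6765 ≈ 0.68 t C/ha/yr

0.68 t C/ha/yr


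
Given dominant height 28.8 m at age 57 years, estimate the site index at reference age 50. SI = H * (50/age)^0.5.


50/57 = 0.877193
(0.877193)^0.5 = 0.936586
SI = 28.8 * 0.936586 = 26.9737 ≈ 27.0 m

27.0 m


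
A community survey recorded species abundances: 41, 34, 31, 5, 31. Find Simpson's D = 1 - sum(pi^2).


Total N = 41 + 34 + 31 + 5 + 31 = 142
Per-species terms:
  p = 41/142 = 0.288732; p^2 = 0.288732^2 = 0.083366
  p = 34/142 = 0.239437; p^2 = 0.239437^2 = 0.057330
  p = 31/142 = 0.218310; p^2 = 0.218310^2 = 0.047659
  p = 5/142 = 0.035211; p^2 = 0.035211^2 = 0.001240
  p = 31/142 = 0.218310; p^2 = 0.218310^2 = 0.047659
sum(p^2) = 0.083366 + 0.057330 + 0.047659 + 0.001240 + 0.047659 = 0.237254
D = 1 - 0.237254 = 0.762746 ≈ 0.7627

0.7627


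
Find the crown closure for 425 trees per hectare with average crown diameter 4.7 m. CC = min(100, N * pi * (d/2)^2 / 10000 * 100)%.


(d/2)^2 = (4.7/2)^2 = 2.35^2 = 5.5225
Crown area = 3.141593 * 5.5225 = 17.3494 m^2
N * area / 10000 * 100 = 425 * 17.3494 / 10000 * 100 = 73.7350
CC = min(100, 73.7350) = 73.7350 ≈ 73.7%

73.7%


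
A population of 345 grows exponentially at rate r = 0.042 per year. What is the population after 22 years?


r*t = 0.042 * 22 = 0.924
exp(0.924) = 2.51935
N = 345 * 2.51935 = 869.176 ≈ 869

869


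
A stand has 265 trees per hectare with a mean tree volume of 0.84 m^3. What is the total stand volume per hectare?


V_stand = 265 * 0.84 = 222.6 m^3/ha

222.6 m^3/ha


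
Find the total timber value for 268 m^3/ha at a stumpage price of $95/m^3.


Value = 268 * 95 = $25460/ha

$25460/ha


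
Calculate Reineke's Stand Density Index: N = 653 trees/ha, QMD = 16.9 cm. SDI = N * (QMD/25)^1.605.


QMD/25 = 16.9/25 = 0.676
(0.676)^1.605 = exp(1.605 * ln(0.676)) = exp(1.605 * (-0.391562)) = exp(-0.628457) = 0.533414
SDI = 653 * 0.533414 = 348.319 ≈ 348

348


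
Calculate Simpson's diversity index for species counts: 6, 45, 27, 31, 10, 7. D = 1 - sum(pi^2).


Total N = 6 + 45 + 27 + 31 + 10 + 7 = 126
Per-species terms:
  p = 6/126 = 0.047619; p^2 = 0.047619^2 = 0.002268
  p = 45/126 = 0.357143; p^2 = 0.357143^2 = 0.127551
  p = 27/126 = 0.214286; p^2 = 0.214286^2 = 0.045918
  p = 31/126 = 0.246032; p^2 = 0.246032^2 = 0.060532
  p = 10/126 = 0.079365; p^2 = 0.079365^2 = 0.006299
  p = 7/126 = 0.055556; p^2 = 0.055556^2 = 0.003086
sum(p^2) = 0.002268 + 0.127551 + 0.045918 + 0.060532 + 0.006299 + 0.003086 = 0.245654
D = 1 - 0.245654 = 0.754346 ≈ 0.7543

0.7543


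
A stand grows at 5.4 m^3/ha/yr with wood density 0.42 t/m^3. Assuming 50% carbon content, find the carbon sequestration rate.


C = 5.4 * 0.42 * 0.5 = 1.134 ≈ 1.13 t C/ha/yr

1.13 t C/ha/yr


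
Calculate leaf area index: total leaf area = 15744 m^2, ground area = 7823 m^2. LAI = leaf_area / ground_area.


LAI = 15744 / 7823 = 2.0125 ≈ 2.01

2.01


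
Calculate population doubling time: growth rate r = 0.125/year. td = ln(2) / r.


td = ln(2) / 0.125 = 0.693147 / 0.125 = 5.54518 ≈ 5.5 years

5.5 years


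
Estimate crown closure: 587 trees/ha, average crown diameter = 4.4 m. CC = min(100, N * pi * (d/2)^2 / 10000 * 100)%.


(d/2)^2 = (4.4/2)^2 = 2.2^2 = 4.84
Crown area = 3.141593 * 4.84 = 15.2053 m^2
N * area / 10000 * 100 = 587 * 15.2053 / 10000 * 100 = 89.2551
CC = min(100, 89.2551) = 89.2551 ≈ 89.3%

89.3%


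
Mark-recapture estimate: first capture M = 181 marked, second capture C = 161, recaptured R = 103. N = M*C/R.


N = M * C / R = 181 * 161 / 103 = 29141 / 103 = 282.92 ≈ 283

283 individuals


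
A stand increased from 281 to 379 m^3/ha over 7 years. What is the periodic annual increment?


PAI = (V2 - V1) / period = (379 - 281) / 7 = 98 / 7 = 14.00 m^3/ha/yr

14.00 m^3/ha/yr


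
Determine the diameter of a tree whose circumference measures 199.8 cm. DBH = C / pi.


DBH = C / pi = 199.8 / 3.141593 = 63.5983 ≈ 63.60 cm

63.60 cm


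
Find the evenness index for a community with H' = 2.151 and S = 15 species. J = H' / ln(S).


ln(15) = 2.70805
J = H' / ln(S) = 2.151 / 2.70805 = 0.794298 ≈ 0.7943

0.7943


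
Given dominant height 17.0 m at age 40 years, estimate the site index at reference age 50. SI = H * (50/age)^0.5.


50/40 = 1.25000
(1.25000)^0.5 = 1.11803
SI = 17.0 * 1.11803 = 19.0065 ≈ 19.0 m

19.0 m


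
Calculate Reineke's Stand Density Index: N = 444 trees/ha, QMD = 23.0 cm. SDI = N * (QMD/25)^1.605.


QMD/25 = 23.0/25 = 0.92
(0.92)^1.605 = exp(1.605 * ln(0.92)) = exp(1.605 * (-0.0833816)) = exp(-0.133827) = 0.874741
SDI = 444 * 0.874741 = 388.385 ≈ 388

388


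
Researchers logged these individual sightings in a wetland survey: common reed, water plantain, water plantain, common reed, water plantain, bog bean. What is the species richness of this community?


Total individuals logged = 6
Distinct species (count of individuals): common reed (2), water plantain (3), bog bean (1)
Species richness = number of distinct species = 3

3


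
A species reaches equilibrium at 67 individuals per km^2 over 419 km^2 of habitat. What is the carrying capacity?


K = 67 * 419 = 28073 individuals

28073 individuals


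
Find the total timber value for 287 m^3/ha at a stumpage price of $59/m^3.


Value = 287 * 59 = $16933/ha

$16933/ha


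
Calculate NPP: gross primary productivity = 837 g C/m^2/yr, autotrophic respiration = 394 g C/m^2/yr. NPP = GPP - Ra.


NPP = GPP - Ra = 837 - 394 = 443 g C/m^2/yr

443 g C/m^2/yr


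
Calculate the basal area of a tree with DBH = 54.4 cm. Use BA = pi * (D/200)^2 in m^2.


D/200 = 54.4/200 = 0.272 m
(D/200)^2 = 0.272^2 = 0.073984
BA = 3.141593 * 0.073984 = 0.232428 ≈ 0.2324 m^2

0.2324 m^2


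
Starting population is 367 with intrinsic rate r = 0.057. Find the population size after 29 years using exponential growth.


r*t = 0.057 * 29 = 1.653
exp(1.653) = 5.22262
N = 367 * 5.22262 = 1916.70 ≈ 1917

1917


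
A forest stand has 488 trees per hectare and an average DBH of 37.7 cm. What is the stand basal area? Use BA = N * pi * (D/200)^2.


(D/200)^2 = (37.7/200)^2 = 0.1885^2 = 0.03553225
Individual BA = 3.141593 * 0.03553225 = 0.111628 m^2
Stand BA = 488 * 0.111628 = 54.4745 ≈ 54.47 m^2/ha

54.47 m^2/ha


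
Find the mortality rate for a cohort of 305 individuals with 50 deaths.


Mortality rate = 50 / 305 = 0.163934 ≈ 0.1639

0.1639


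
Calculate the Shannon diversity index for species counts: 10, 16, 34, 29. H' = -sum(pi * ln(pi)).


Total N = 10 + 16 + 34 + 29 = 89
Per-species terms:
  p = 10/89 = 0.112360; ln(p) = -2.186047; p*ln(p) = 0.112360 * (-2.186047) = -0.245624
  p = 16/89 = 0.179775; ln(p) = -1.716049; p*ln(p) = 0.179775 * (-1.716049) = -0.308503
  p = 34/89 = 0.382022; ln(p) = -0.962277; p*ln(p) = 0.382022 * (-0.962277) = -0.367611
  p = 29/89 = 0.325843; ln(p) = -1.121340; p*ln(p) = 0.325843 * (-1.121340) = -0.365381
sum(p*ln(p)) = (-0.245624) + (-0.308503) + (-0.367611) + (-0.365381) = -1.287119
H' = -(-1.287119) = 1.287119 ≈ 1.2871

1.2871


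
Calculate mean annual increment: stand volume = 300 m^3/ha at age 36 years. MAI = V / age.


MAI = 300 / 36 = 8.3333 ≈ 8.33 m^3/ha/yr

8.33 m^3/ha/yr


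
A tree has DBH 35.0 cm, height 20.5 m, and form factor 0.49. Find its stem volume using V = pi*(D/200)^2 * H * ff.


(D/200)^2 = (35.0/200)^2 = 0.175^2 = 0.030625
BA = 3.141593 * 0.030625 = 0.0962113 m^2
V = 0.0962113 * 20.5 * 0.49 = 0.966443 ≈ 0.966 m^3

0.966 m^3


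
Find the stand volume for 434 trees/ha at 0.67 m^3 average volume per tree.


V_stand = 434 * 0.67 = 290.78 ≈ 290.8 m^3/ha

290.8 m^3/ha


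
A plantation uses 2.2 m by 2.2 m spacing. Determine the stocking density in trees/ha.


N = 10000 / 2.2^2 = 10000 / 4.84 = 2066.12 ≈ 2066 trees/ha

2066 trees/ha


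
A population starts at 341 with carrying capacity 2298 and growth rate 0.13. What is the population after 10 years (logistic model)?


(K - N0)/N0 = (2298 - 341)/341 = 1957/341 = 5.73900
r*t = 0.13 * 10 = 1.3; exp(-1.3) = 0.272532
5.73900 * 0.272532 = 1.56406
1 + 1.56406 = 2.56406
N = 2298 / 2.56406 = 896.235 ≈ 896

896


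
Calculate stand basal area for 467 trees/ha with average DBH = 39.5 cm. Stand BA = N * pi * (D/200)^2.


(D/200)^2 = (39.5/200)^2 = 0.1975^2 = 0.03900625
Individual BA = 3.141593 * 0.03900625 = 0.122542 m^2
Stand BA = 467 * 0.122542 = 57.2271 ≈ 57.23 m^2/ha

57.23 m^2/ha


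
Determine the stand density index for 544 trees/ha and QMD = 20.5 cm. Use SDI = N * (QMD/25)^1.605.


QMD/25 = 20.5/25 = 0.82
(0.82)^1.605 = exp(1.605 * ln(0.82)) = exp(1.605 * (-0.198451)) = exp(-0.318514) = 0.727229
SDI = 544 * 0.727229 = 395.613 ≈ 396

396


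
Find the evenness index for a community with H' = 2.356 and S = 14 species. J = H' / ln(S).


ln(14) = 2.63906
J = H' / ln(S) = 2.356 / 2.63906 = 0.892742 ≈ 0.8927

0.8927


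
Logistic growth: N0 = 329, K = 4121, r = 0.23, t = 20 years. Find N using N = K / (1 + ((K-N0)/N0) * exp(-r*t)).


(K - N0)/N0 = (4121 - 329)/329 = 3792/329 = 11.5258
r*t = 0.23 * 20 = 4.6; exp(-4.6) = 0.0100518
11.5258 * 0.0100518 = 0.115855
1 + 0.115855 = 1.11586
N = 4121 / 1.11586 = 3693.12 ≈ 3693

3693


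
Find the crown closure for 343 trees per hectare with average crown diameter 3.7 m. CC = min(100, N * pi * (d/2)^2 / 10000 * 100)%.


(d/2)^2 = (3.7/2)^2 = 1.85^2 = 3.4225
Crown area = 3.141593 * 3.4225 = 10.7521 m^2
N * area / 10000 * 100 = 343 * 10.7521 / 10000 * 100 = 36.8797
CC = min(100, 36.8797) = 36.8797 ≈ 36.9%

36.9%


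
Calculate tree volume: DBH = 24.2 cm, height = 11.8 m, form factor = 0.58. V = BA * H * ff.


(D/200)^2 = (24.2/200)^2 = 0.121^2 = 0.014641
BA = 3.141593 * 0.014641 = 0.0459961 m^2
V = 0.0459961 * 11.8 * 0.58 = 0.314797 ≈ 0.315 m^3

0.315 m^3


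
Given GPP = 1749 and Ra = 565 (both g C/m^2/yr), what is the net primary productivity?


NPP = GPP - Ra = 1749 - 565 = 1184 g C/m^2/yr

1184 g C/m^2/yr


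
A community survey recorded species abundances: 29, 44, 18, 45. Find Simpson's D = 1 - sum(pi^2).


Total N = 29 + 44 + 18 + 45 = 136
Per-species terms:
  p = 29/136 = 0.213235; p^2 = 0.213235^2 = 0.045469
  p = 44/136 = 0.323529; p^2 = 0.323529^2 = 0.104671
  p = 18/136 = 0.132353; p^2 = 0.132353^2 = 0.017517
  p = 45/136 = 0.330882; p^2 = 0.330882^2 = 0.109483
sum(p^2) = 0.045469 + 0.104671 + 0.017517 + 0.109483 = 0.277140
D = 1 - 0.277140 = 0.722860 ≈ 0.7229

0.7229


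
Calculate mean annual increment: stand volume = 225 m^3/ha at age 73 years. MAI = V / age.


MAI = 225 / 73 = 3.0822 ≈ 3.08 m^3/ha/yr

3.08 m^3/ha/yr


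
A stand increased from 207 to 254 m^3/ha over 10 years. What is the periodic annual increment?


PAI = (V2 - V1) / period = (254 - 207) / 10 = 47 / 10 = 4.70 m^3/ha/yr

4.70 m^3/ha/yr


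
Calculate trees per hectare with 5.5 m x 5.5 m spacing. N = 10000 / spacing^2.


N = 10000 / 5.5^2 = 10000 / 30.25 = 330.579 ≈ 331 trees/ha

331 trees/ha


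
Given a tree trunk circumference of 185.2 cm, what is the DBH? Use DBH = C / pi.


DBH = C / pi = 185.2 / 3.141593 = 58.9510 ≈ 58.95 cm

58.95 cm


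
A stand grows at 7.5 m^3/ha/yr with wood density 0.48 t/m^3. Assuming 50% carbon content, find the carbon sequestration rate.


C = 7.5 * 0.48 * 0.5 = 1.80 t C/ha/yr

1.80 t C/ha/yr


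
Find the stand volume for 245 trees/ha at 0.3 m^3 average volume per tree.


V_stand = 245 * 0.3 = 73.5 m^3/ha

73.5 m^3/ha


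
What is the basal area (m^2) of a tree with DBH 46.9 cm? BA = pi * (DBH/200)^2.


D/200 = 46.9/200 = 0.2345 m
(D/200)^2 = 0.2345^2 = 0.05499025
BA = 3.141593 * 0.05499025 = 0.172757 ≈ 0.1728 m^2

0.1728 m^2


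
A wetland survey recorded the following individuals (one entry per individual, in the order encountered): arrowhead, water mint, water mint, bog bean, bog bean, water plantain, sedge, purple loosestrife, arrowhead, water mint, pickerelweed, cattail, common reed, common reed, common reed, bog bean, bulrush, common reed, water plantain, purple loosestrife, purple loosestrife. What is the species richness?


Total individuals logged = 21
Distinct species (count of individuals): arrowhead (2), water mint (3), bog bean (3), water plantain (2), sedge (1), purple loosestrife (3), pickerelweed (1), cattail (1), common reed (4), bulrush (1)
Species richness = number of distinct species = 10

10


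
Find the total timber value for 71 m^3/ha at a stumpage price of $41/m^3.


Value = 71 * 41 = $2911/ha

$2911/ha


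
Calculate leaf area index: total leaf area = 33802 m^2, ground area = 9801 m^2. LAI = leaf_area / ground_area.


LAI = 33802 / 9801 = 3.4488 ≈ 3.45

3.45


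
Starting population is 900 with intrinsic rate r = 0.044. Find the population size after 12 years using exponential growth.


r*t = 0.044 * 12 = 0.528
exp(0.528) = 1.69554
N = 900 * 1.69554 = 1525.99 ≈ 1526

1526


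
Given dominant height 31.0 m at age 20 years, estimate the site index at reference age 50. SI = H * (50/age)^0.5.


50/20 = 2.50000
(2.50000)^0.5 = 1.58114
SI = 31.0 * 1.58114 = 49.0153 ≈ 49.0 m

49.0 m


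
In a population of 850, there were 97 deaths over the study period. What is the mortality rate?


Mortality rate = 97 / 850 = 0.114118 ≈ 0.1141

0.1141


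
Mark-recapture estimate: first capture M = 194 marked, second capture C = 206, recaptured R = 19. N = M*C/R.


N = M * C / R = 194 * 206 / 19 = 39964 / 19 = 2103.37 ≈ 2103

2103 individuals


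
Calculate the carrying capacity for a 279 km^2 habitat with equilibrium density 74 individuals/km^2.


K = 74 * 279 = 20646 individuals

20646 individuals


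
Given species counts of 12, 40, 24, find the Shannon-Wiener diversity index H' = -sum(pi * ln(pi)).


Total N = 12 + 40 + 24 = 76
Per-species terms:
  p = 12/76 = 0.157895; ln(p) = -1.845825; p*ln(p) = 0.157895 * (-1.845825) = -0.291447
  p = 40/76 = 0.526316; ln(p) = -0.641853; p*ln(p) = 0.526316 * (-0.641853) = -0.337818
  p = 24/76 = 0.315789; ln(p) = -1.152681; p*ln(p) = 0.315789 * (-1.152681) = -0.364004
sum(p*ln(p)) = (-0.291447) + (-0.337818) + (-0.364004) = -0.993269
H' = -(-0.993269) = 0.993269 ≈ 0.9933

0.9933


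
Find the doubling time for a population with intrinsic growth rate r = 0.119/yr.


td = ln(2) / 0.119 = 0.693147 / 0.119 = 5.82476 ≈ 5.8 years

5.8 years


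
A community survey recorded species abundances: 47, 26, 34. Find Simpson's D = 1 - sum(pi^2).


Total N = 47 + 26 + 34 = 107
Per-species terms:
  p = 47/107 = 0.439252; p^2 = 0.439252^2 = 0.192942
  p = 26/107 = 0.242991; p^2 = 0.242991^2 = 0.059045
  p = 34/107 = 0.317757; p^2 = 0.317757^2 = 0.100970
sum(p^2) = 0.192942 + 0.059045 + 0.100970 = 0.352957
D = 1 - 0.352957 = 0.647043 ≈ 0.6470

0.6470


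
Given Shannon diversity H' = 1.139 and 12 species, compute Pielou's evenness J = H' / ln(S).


ln(12) = 2.48491
J = H' / ln(S) = 1.139 / 2.48491 = 0.458367 ≈ 0.4584

0.4584


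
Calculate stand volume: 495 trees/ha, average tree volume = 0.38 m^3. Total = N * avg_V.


V_stand = 495 * 0.38 = 188.1 m^3/ha

188.1 m^3/ha


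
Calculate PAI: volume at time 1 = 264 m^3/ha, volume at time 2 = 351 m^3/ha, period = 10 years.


PAI = (V2 - V1) / period = (351 - 264) / 10 = 87 / 10 = 8.70 m^3/ha/yr

8.70 m^3/ha/yr
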